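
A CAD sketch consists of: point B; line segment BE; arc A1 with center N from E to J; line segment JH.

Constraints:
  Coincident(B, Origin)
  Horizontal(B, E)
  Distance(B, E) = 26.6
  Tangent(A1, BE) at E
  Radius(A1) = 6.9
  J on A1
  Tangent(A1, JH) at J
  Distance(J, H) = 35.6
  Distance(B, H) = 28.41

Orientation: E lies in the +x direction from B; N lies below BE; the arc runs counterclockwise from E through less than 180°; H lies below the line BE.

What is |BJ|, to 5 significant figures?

21.658

B is at the origin; BE is horizontal with |BE| = 26.6 and E on the +x side, so E = (26.600, 0.0000). Since A1 is tangent to BE there, NE ⟂ BE, so N = E + (0, -6.9) = (26.600, -6.9000). Since NJ ⟂ JH (tangency), |NH| = √(6.9² + 35.6²) = 36.263 regardless of where J sits on A1. So H lies on both circle(B, 28.41) and circle(N, 36.263); the below-BE intersection is H = (-2.6874, -28.283). J is the foot of the tangent from H: J = (21.545, -2.2032).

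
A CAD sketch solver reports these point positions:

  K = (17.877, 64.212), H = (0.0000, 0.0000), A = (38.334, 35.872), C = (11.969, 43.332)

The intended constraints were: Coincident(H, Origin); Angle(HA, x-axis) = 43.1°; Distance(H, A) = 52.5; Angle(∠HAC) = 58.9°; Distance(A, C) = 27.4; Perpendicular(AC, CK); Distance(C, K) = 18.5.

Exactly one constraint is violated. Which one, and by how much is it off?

Distance(C, K) = 18.5 — off by 3.20.

H = (0.00, 0.00) ✓; HA at 43.10° ✓; |HA| = 52.50 ✓; ∠HAC = 58.90° ✓; |AC| = 27.40 ✓; ∠(AC, CK) = 90.00° ✓; |CK| = 21.70 ✗.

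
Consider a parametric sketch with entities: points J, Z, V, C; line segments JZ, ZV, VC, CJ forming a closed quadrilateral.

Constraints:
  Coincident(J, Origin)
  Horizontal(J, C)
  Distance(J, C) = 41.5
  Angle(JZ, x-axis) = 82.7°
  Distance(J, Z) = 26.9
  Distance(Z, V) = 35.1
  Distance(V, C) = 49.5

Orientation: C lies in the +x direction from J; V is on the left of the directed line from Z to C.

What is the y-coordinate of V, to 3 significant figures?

48.4

J is at the origin; JC is horizontal with |JC| = 41.5 and C in +x, so C = (41.5, 0). JZ runs at 82.7° with |JZ| = 26.9, so Z = (3.42, 26.7). V is determined by |ZV| = 35.1 and |VC| = 49.5 together: it lies at the intersection of circle(Z, 35.1) and circle(C, 49.5). With |ZC| = 46.5, the foot of the radical line on ZC is 10.1 from Z and the perpendicular offset is √(35.1² − 10.1²) = 33.6. Taking the left-of-ZC solution: V = (31.0, 48.4).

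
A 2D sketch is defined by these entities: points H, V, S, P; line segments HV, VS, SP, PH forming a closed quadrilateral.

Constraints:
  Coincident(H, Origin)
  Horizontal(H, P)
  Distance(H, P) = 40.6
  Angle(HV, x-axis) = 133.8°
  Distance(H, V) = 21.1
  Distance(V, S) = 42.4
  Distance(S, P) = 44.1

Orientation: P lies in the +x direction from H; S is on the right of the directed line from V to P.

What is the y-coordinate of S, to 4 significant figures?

-23.28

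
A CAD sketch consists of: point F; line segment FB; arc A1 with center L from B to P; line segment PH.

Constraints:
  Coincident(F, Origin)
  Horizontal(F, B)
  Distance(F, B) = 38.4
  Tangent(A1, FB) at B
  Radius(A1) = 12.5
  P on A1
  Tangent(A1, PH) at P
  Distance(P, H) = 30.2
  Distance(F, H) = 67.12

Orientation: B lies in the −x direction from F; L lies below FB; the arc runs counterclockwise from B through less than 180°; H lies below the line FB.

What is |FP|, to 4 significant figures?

52.26

F is at the origin; FB is horizontal with |FB| = 38.4 and B on the −x side, so B = (-38.40, 0.000). Tangency of A1 to FB means the radius LB is perpendicular to FB, so L = B + (0, -12.5) = (-38.40, -12.50). Since LP ⟂ PH (tangency), |LH| = √(12.5² + 30.2²) = 32.68 regardless of where P sits on A1. So H lies on both circle(F, 67.12) and circle(L, 32.68); the below-FB intersection is H = (-52.28, -42.09). P is the foot of the tangent from H: P = (-50.89, -11.92).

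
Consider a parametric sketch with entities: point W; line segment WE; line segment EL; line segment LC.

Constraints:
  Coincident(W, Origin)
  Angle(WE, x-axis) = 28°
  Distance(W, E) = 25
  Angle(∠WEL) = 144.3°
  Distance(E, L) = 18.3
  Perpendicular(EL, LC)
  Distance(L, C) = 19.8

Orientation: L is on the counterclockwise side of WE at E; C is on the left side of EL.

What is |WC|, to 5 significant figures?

38.952

∠WEL = 144.3°, so EL runs at 28.0° + (180° − 144.3°) = 63.700° from the x-axis; with |EL| = 18.3, L = E + 18.3·(cos 63.700°, sin 63.700°) = (30.182, 28.142). The perpendicularity gives LC at right angles to EL; with |LC| = 19.8 on the left of EL, C = L + 19.8·(-0.89649, 0.44307) = (12.431, 36.915). Then |WC| = |C − W| = 38.952.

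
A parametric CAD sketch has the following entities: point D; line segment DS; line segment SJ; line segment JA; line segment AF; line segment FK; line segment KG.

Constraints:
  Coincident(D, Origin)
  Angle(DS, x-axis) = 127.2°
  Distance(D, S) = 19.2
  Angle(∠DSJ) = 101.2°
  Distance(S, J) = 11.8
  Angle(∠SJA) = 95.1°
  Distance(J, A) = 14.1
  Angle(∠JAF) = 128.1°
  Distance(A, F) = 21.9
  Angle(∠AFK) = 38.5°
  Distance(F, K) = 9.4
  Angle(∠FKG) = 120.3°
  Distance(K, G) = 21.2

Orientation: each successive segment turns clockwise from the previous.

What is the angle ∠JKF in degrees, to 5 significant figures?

154.21°

∠JAF = 128.1° gives AF at -88.400° from the x-axis; with |AF| = 21.9, F = (8.1719, -6.1611). ∠AFK = 38.5° gives FK at 130.10° from the x-axis; with |FK| = 9.4, K = (2.1171, 1.0292). Then cos ∠JKF = KJ·KF / (|KJ||KF|), giving 154.21°.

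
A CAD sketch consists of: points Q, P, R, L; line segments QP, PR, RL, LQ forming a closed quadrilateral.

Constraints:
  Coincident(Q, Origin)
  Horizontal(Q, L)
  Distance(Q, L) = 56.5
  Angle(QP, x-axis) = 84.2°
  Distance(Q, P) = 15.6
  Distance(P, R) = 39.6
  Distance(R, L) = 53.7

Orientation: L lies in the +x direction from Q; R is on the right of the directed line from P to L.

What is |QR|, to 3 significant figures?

24.9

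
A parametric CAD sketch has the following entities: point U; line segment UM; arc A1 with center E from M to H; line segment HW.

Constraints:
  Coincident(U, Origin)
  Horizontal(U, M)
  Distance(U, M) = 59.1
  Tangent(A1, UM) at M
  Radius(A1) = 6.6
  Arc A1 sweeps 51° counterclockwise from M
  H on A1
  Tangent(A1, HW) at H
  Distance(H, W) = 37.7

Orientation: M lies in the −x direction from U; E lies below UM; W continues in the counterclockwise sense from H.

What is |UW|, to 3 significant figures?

93.5

U is at the origin; U and M share the same y with |UM| = 59.1 and M on the −x side, so M = (-59.1, 0.00). A1 meets UM tangentially, so EM is at right angles to UM, so E = M + (0, -6.6) = (-59.1, -6.60). On A1, M sits at bearing 90° from E; a 51° counterclockwise sweep puts H at bearing 141°, so H = E + 6.6·(cos 141°, sin 141°) = (-64.2, -2.45). Tangency of A1 to HW means the radius EH is perpendicular to HW, so HW runs along (−sin 141°, cos 141°); with |HW| = 37.7, W = (-88.0, -31.7). Then |UW| = |W − U| = 93.5.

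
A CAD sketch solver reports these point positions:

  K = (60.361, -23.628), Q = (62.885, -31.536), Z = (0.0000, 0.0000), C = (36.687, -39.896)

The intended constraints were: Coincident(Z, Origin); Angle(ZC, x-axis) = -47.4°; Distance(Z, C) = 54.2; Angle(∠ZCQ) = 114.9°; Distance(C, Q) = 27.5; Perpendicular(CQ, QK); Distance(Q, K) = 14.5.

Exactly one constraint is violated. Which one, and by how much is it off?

Distance(Q, K) = 14.5 — off by 6.20.

Z = (0.00, 0.00) ✓; ZC at -47.40° ✓; |ZC| = 54.20 ✓; ∠ZCQ = 114.9° ✓; |CQ| = 27.50 ✓; ∠(CQ, QK) = 90.00° ✓; |QK| = 8.301 ✗.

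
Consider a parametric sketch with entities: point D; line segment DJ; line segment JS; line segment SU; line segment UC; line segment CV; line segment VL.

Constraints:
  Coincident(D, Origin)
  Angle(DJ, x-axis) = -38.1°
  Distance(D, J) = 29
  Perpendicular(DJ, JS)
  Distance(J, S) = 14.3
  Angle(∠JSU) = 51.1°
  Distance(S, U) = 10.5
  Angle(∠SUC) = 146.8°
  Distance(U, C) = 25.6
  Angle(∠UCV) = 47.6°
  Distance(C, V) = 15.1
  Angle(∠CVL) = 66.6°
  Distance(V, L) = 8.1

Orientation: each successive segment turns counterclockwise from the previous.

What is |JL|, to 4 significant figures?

9.678

∠UCV = 47.6° gives CV at -13.60° from the x-axis; with |CV| = 15.1, V = (14.60, -24.65). ∠CVL = 66.6° gives VL at 99.80° from the x-axis; with |VL| = 8.1, L = (13.22, -16.67). Then |JL| = |L − J| = 9.678.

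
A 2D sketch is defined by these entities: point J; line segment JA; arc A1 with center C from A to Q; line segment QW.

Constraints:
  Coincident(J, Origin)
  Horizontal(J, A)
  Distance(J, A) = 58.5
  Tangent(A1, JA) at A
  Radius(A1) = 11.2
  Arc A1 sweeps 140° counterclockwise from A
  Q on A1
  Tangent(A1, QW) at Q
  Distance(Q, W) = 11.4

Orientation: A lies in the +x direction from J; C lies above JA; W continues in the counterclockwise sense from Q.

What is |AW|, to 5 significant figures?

27.151

On A1, A sits at bearing -90° from C; a 140° counterclockwise sweep puts Q at bearing 50°, so Q = C + 11.2·(cos 50°, sin 50°) = (65.699, 19.780). Since A1 is tangent to QW there, CQ ⟂ QW, so QW runs along (−sin 50°, cos 50°); with |QW| = 11.4, W = (56.966, 27.107). Then |AW| = |W − A| = 27.151.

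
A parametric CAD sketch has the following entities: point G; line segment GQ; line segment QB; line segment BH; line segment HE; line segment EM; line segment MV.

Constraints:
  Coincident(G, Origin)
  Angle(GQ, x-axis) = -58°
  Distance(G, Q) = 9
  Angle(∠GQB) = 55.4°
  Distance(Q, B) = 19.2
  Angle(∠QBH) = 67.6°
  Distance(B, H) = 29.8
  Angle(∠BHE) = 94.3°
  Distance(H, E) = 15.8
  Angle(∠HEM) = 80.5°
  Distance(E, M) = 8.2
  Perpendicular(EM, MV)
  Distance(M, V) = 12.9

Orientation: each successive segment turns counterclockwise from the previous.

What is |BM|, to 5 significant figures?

27.314

G is at the origin; GQ runs at -58.0° with length 9.0, so Q = (4.7693, -7.6324). ∠GQB = 55.4° gives QB at 66.600° from the x-axis; with |QB| = 19.2, B = (12.395, 9.9885). ∠QBH = 67.6° gives BH at 179.00° from the x-axis; with |BH| = 29.8, H = (-17.401, 10.509). ∠BHE = 94.3° gives HE at -95.300° from the x-axis; with |HE| = 15.8, E = (-18.860, -5.2239). ∠HEM = 80.5° gives EM at 4.2000° from the x-axis; with |EM| = 8.2, M = (-10.682, -4.6234). Then |BM| = |M − B| = 27.314.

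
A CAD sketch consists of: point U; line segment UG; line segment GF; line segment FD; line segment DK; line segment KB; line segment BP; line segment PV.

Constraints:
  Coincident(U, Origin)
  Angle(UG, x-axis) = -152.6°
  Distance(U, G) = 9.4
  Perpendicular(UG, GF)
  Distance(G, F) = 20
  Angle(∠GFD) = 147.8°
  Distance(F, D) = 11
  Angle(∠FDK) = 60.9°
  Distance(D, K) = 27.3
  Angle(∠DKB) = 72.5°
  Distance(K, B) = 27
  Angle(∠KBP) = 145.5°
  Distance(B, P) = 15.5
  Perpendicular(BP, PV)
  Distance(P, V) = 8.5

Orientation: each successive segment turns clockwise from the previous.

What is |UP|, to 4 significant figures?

31.77

U is at the origin; UG runs at -152.6° with length 9.4, so G = (-8.345, -4.326). UG ⟂ GF, so GF runs at 117.4°; with |GF| = 20.0, F = (-17.55, 13.43). ∠GFD = 147.8° gives FD at 85.20° from the x-axis; with |FD| = 11.0, D = (-16.63, 24.39). ∠FDK = 60.9° gives DK at -33.90° from the x-axis; with |DK| = 27.3, K = (6.030, 9.165). ∠DKB = 72.5° gives KB at -141.4° from the x-axis; with |KB| = 27.0, B = (-15.07, -7.679). ∠KBP = 145.5° gives BP at -175.9° from the x-axis; with |BP| = 15.5, P = (-30.53, -8.788). Then |UP| = |P − U| = 31.77.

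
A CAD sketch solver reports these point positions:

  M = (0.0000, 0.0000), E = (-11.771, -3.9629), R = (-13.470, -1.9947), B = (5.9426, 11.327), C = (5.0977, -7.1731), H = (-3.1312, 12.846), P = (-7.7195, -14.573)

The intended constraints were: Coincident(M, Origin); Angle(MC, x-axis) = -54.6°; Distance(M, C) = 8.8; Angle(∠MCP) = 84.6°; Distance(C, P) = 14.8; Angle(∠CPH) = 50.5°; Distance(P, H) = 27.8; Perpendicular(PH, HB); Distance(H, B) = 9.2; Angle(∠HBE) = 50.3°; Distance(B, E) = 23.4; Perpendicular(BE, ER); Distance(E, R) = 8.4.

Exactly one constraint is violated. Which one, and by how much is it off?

Distance(E, R) = 8.4 — off by 5.80.

M = (0.00, 0.00) ✓; MC at -54.60° ✓; |MC| = 8.800 ✓; ∠MCP = 84.60° ✓; |CP| = 14.80 ✓; ∠CPH = 50.50° ✓; |PH| = 27.80 ✓; ∠(PH, HB) = 90.00° ✓; |HB| = 9.200 ✓; ∠HBE = 50.30° ✓; |BE| = 23.40 ✓; ∠(BE, ER) = 90.00° ✓; |ER| = 2.600 ✗.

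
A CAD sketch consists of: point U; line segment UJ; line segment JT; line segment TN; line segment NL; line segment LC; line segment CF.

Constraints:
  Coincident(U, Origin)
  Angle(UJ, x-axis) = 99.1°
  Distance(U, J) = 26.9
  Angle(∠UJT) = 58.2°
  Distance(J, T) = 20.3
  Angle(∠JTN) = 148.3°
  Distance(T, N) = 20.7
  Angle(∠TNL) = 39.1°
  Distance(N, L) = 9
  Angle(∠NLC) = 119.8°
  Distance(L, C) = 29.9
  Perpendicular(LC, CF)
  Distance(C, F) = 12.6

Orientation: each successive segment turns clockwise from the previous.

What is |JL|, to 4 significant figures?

31.39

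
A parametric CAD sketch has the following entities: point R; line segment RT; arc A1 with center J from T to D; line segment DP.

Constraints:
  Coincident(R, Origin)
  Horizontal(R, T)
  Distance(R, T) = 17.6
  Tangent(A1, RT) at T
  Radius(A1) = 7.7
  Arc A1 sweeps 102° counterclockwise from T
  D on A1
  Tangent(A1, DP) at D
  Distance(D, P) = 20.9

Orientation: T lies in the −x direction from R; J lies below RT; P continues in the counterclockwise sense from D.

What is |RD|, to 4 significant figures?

26.80

The tangent condition forces JT to be normal to RT, so J = T + (0, -7.7) = (-17.60, -7.700). On A1, T sits at bearing 90° from J; a 102° counterclockwise sweep puts D at bearing 192°, so D = J + 7.7·(cos 192°, sin 192°) = (-25.13, -9.301). Then |RD| = |D − R| = 26.80.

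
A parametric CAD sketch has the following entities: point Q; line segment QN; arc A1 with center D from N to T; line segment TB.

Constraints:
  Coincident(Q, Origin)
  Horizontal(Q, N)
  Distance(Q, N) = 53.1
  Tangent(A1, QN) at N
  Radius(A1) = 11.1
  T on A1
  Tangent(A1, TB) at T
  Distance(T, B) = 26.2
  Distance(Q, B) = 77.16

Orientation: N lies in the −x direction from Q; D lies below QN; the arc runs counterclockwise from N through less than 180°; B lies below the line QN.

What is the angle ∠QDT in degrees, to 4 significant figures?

157.5°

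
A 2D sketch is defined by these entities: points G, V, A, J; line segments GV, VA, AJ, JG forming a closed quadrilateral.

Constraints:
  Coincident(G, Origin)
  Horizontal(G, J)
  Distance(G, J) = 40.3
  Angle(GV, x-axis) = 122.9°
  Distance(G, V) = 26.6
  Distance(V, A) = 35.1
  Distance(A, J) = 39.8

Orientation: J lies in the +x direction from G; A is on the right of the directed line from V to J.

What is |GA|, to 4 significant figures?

9.054

G is at the origin; GJ is horizontal with |GJ| = 40.3 and J in +x, so J = (40.3, 0). GV runs at 122.9° with |GV| = 26.6, so V = (-14.45, 22.33). A is determined by |VA| = 35.1 and |AJ| = 39.8 together: it lies at the intersection of circle(V, 35.1) and circle(J, 39.8). With |VJ| = 59.13, the foot of the radical line on VJ is 26.59 from V and the perpendicular offset is √(35.1² − 26.59²) = 22.92. Taking the right-of-VJ solution: A = (1.514, -8.927).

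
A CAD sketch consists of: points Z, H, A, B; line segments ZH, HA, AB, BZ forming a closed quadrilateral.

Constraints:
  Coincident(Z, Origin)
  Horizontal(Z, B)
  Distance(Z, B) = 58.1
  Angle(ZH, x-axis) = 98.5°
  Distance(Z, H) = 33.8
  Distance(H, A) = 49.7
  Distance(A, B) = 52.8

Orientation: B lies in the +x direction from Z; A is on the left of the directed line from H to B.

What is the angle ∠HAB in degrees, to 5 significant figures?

88.260°

Checks: ZH at 98.50° ✓; |HA| = 49.70 ✓; |AB| = 52.80 ✓.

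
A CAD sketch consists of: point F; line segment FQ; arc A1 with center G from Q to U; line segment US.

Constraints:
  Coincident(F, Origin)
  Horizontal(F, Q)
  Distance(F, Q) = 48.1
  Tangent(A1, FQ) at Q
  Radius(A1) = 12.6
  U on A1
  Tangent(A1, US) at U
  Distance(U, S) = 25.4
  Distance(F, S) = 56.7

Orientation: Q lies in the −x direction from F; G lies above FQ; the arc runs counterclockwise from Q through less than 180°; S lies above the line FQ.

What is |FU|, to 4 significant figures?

38.69

F is at the origin; FQ is horizontal with |FQ| = 48.1 and Q on the −x side, so Q = (-48.10, 0.000). Tangency of A1 to FQ means the radius GQ is perpendicular to FQ, so G = Q + (0, 12.6) = (-48.10, 12.60). Since GU ⟂ US (tangency), |GS| = √(12.6² + 25.4²) = 28.35 regardless of where U sits on A1. So S lies on both circle(F, 56.7) and circle(G, 28.35); the above-FQ intersection is S = (-40.32, 39.87). U is the foot of the tangent from S: U = (-35.71, 14.89).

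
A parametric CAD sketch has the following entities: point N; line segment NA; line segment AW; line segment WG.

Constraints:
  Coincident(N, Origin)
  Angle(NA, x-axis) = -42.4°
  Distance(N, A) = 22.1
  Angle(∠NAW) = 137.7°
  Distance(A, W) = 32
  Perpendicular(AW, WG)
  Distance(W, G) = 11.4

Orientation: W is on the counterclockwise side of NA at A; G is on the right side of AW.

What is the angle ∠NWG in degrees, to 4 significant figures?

107.1°

∠NAW = 137.7°, so AW runs at -42.4° + (180° − 137.7°) = -0.1000° from the x-axis; with |AW| = 32.0, W = A + 32.0·(cos -0.1000°, sin -0.1000°) = (48.32, -14.96). AW ⟂ WG; with |WG| = 11.4 on the right of AW, G = W + 11.4·(-0.001745, -1.000) = (48.30, -26.36). Then cos ∠NWG = WN·WG / (|WN||WG|), giving 107.1°.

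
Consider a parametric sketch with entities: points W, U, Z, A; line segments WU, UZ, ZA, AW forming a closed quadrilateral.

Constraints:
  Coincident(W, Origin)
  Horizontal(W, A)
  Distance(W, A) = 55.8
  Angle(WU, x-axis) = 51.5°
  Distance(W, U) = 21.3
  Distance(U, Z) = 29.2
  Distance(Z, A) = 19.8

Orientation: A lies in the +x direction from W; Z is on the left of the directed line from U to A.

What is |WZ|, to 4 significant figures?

44.81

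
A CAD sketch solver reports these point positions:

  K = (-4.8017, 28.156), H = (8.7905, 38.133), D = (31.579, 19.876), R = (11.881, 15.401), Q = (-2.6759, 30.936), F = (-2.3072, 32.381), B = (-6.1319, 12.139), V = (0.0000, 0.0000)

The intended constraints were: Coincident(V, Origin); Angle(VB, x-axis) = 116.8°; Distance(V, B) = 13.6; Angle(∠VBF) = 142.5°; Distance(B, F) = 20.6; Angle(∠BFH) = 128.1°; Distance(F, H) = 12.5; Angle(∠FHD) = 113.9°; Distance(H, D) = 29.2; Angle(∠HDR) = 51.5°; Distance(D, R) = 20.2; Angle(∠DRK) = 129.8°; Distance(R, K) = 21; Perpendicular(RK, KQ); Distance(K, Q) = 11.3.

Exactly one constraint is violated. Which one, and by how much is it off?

Distance(K, Q) = 11.3 — off by 7.80.

V = (0.00, 0.00) ✓; VB at 116.8° ✓; |VB| = 13.60 ✓; ∠VBF = 142.5° ✓; |BF| = 20.60 ✓; ∠BFH = 128.1° ✓; |FH| = 12.50 ✓; ∠FHD = 113.9° ✓; |HD| = 29.20 ✓; ∠HDR = 51.50° ✓; |DR| = 20.20 ✓; ∠DRK = 129.8° ✓; |RK| = 21.00 ✓; ∠(RK, KQ) = 90.00° ✓; |KQ| = 3.500 ✗.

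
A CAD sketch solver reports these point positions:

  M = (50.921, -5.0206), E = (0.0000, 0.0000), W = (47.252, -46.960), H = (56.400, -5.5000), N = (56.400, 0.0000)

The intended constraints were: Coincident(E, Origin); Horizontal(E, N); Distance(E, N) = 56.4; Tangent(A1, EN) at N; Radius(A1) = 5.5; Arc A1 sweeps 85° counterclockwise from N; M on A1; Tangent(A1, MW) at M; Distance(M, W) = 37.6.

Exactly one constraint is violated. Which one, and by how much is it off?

Distance(M, W) = 37.6 — off by 4.50.

E = (0.00, 0.00) ✓; E.y = 0.00, N.y = 0.00 ✓; |EN| = 56.40 ✓; ∠(HN, NE) = 90.00° ✓; |HN| = 5.500 ✓; bearing(H→M) − bearing(H→N) = 85.00° ✓; |HM| = 5.500 ✓; ∠(HM, MW) = 90.00° ✓; |MW| = 42.10 ✗.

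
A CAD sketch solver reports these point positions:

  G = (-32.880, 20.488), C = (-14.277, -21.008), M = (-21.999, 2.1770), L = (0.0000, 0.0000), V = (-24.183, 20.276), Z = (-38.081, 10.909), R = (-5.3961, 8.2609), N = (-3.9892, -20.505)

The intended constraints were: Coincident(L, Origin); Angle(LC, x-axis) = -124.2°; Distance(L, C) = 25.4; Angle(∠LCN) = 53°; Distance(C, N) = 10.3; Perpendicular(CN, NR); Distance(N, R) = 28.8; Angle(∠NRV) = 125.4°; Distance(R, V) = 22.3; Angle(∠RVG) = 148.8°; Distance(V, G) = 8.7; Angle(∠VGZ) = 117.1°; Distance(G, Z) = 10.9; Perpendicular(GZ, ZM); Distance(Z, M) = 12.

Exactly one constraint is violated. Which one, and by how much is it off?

Distance(Z, M) = 12 — off by 6.30.

L = (0.00, 0.00) ✓; LC at -124.2° ✓; |LC| = 25.40 ✓; ∠LCN = 53.00° ✓; |CN| = 10.30 ✓; ∠(CN, NR) = 90.00° ✓; |NR| = 28.80 ✓; ∠NRV = 125.4° ✓; |RV| = 22.30 ✓; ∠RVG = 148.8° ✓; |VG| = 8.700 ✓; ∠VGZ = 117.1° ✓; |GZ| = 10.90 ✓; ∠(GZ, ZM) = 90.00° ✓; |ZM| = 18.30 ✗.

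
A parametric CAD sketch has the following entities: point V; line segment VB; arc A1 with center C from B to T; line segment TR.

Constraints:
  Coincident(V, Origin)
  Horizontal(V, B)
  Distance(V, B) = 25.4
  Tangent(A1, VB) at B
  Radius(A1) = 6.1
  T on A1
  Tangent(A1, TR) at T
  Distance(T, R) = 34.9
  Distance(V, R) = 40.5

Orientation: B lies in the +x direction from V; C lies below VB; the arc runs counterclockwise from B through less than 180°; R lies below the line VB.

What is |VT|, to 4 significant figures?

20.02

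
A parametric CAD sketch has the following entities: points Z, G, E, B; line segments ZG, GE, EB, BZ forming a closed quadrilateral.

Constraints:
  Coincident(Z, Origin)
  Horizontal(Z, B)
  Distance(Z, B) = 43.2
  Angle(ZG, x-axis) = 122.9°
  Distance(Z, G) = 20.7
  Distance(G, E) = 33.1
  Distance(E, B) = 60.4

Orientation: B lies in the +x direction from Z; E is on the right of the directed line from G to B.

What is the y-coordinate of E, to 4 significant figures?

-15.48

Checks: |GE| = 33.10 ✓; |EB| = 60.40 ✓.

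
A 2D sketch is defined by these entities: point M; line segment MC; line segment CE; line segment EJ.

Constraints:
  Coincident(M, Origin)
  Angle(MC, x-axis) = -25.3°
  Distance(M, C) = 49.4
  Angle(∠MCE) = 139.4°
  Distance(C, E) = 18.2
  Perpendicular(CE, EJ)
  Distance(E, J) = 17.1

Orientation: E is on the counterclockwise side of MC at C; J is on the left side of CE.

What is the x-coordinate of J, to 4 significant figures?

57.70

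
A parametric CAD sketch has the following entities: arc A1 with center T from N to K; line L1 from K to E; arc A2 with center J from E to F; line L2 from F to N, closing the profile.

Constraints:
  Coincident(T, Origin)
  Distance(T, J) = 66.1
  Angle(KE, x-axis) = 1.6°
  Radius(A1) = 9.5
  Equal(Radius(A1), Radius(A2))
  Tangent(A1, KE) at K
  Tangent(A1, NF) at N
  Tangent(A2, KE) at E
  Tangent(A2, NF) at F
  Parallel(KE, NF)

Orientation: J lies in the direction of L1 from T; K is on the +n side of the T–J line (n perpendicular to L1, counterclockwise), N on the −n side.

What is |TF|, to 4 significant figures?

66.78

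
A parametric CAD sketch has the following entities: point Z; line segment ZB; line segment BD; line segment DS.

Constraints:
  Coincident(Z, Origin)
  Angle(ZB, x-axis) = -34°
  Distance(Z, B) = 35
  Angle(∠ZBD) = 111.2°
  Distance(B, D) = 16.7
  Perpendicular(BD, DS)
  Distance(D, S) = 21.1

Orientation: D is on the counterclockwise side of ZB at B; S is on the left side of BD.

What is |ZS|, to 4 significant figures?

31.54

∠ZBD = 111.2°, so BD runs at -34.0° + (180° − 111.2°) = 34.80° from the x-axis; with |BD| = 16.7, D = B + 16.7·(cos 34.80°, sin 34.80°) = (42.73, -10.04). The perpendicularity gives DS at right angles to BD; with |DS| = 21.1 on the left of BD, S = D + 21.1·(-0.5707, 0.8211) = (30.69, 7.285). Then |ZS| = |S − Z| = 31.54.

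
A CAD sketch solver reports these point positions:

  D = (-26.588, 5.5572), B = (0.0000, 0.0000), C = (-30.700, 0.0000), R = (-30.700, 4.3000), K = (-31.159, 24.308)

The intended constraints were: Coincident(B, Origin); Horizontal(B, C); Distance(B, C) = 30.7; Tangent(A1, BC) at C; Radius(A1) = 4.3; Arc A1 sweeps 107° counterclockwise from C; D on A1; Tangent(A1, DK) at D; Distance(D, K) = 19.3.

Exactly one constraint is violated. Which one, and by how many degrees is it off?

Tangent(A1, DK) at D — off by 3.30°.

B = (0.00, 0.00) ✓; B.y = 0.00, C.y = 0.00 ✓; |BC| = 30.70 ✓; ∠(RC, CB) = 90.00° ✓; |RC| = 4.300 ✓; bearing(R→D) − bearing(R→C) = 107.0° ✓; |RD| = 4.300 ✓; ∠(RD, DK) = 93.30° ✗; |DK| = 19.30 ✓.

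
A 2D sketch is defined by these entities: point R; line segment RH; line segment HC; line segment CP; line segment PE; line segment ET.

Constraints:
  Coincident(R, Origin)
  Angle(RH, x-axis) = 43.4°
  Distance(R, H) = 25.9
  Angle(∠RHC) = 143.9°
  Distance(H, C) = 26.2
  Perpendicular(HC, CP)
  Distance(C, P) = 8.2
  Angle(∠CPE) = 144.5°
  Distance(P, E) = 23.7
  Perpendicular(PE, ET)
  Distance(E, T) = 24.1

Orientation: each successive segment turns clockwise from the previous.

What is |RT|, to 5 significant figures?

13.856

∠CPE = 144.5° gives PE at -118.20° from the x-axis; with |PE| = 23.7, E = (34.648, -7.8958). PE ⟂ ET, so ET runs at 151.80°; with |ET| = 24.1, T = (13.409, 3.4927). Then |RT| = |T − R| = 13.856.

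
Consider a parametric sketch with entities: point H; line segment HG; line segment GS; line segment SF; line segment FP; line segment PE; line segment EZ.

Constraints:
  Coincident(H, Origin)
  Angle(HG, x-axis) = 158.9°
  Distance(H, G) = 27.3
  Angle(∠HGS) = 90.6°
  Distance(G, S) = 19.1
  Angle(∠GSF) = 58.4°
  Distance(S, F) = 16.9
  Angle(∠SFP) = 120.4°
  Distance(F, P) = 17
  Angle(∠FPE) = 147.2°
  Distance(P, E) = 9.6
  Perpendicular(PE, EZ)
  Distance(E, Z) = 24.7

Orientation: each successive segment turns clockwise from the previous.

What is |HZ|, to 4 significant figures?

39.11

H is at the origin; HG runs at 158.9° with length 27.3, so G = (-25.47, 9.828). ∠HGS = 90.6° gives GS at 69.50° from the x-axis; with |GS| = 19.1, S = (-18.78, 27.72). ∠GSF = 58.4° gives SF at -52.10° from the x-axis; with |SF| = 16.9, F = (-8.399, 14.38). ∠SFP = 120.4° gives FP at -111.7° from the x-axis; with |FP| = 17.0, P = (-14.68, -1.412). ∠FPE = 147.2° gives PE at -144.5° from the x-axis; with |PE| = 9.6, E = (-22.50, -6.987). The perpendicularity gives EZ at right angles to PE, so EZ runs at 125.5°; with |EZ| = 24.7, Z = (-36.84, 13.12). Then |HZ| = |Z − H| = 39.11.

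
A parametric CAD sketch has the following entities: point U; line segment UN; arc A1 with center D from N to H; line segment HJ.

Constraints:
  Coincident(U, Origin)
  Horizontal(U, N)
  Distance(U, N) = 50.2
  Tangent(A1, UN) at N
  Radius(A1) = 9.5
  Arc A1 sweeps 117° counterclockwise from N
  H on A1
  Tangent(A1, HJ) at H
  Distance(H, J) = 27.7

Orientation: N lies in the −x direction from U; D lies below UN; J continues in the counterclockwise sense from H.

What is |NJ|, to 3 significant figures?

38.7

On A1, N sits at bearing 90° from D; a 117° counterclockwise sweep puts H at bearing 207°, so H = D + 9.5·(cos 207°, sin 207°) = (-58.7, -13.8). A1 meets HJ tangentially, so DH is at right angles to HJ, so HJ runs along (−sin 207°, cos 207°); with |HJ| = 27.7, J = (-46.1, -38.5). Then |NJ| = |J − N| = 38.7.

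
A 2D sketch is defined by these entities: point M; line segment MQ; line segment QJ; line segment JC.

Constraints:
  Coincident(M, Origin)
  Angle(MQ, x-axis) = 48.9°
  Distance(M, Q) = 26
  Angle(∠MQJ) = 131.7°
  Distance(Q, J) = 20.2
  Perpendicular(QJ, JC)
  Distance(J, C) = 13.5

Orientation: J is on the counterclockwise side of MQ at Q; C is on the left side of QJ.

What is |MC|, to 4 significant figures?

37.96

∠MQJ = 131.7°, so QJ runs at 48.9° + (180° − 131.7°) = 97.20° from the x-axis; with |QJ| = 20.2, J = Q + 20.2·(cos 97.20°, sin 97.20°) = (14.56, 39.63). QJ ⟂ JC; with |JC| = 13.5 on the left of QJ, C = J + 13.5·(-0.9921, -0.1253) = (1.166, 37.94). Then |MC| = |C − M| = 37.96.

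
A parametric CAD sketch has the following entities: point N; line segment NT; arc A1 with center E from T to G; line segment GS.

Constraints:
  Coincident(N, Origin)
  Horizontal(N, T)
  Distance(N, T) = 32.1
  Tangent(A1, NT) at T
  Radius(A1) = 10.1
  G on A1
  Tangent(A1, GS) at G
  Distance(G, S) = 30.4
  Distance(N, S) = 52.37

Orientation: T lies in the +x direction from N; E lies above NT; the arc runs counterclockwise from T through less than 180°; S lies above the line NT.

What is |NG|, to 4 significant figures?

43.74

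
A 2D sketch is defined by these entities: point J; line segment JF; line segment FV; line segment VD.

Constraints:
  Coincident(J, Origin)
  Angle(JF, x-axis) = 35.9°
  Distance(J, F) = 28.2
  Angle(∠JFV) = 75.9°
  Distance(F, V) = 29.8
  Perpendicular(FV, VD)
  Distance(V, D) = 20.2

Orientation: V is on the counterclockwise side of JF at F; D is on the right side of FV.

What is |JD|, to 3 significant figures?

52.8

∠JFV = 75.9°, so FV runs at 35.9° + (180° − 75.9°) = 140° from the x-axis; with |FV| = 29.8, V = F + 29.8·(cos 140°, sin 140°) = (0.0150, 35.7). The perpendicularity gives VD at right angles to FV; with |VD| = 20.2 on the right of FV, D = V + 20.2·(0.643, 0.766) = (13.0, 51.2). Then |JD| = |D − J| = 52.8.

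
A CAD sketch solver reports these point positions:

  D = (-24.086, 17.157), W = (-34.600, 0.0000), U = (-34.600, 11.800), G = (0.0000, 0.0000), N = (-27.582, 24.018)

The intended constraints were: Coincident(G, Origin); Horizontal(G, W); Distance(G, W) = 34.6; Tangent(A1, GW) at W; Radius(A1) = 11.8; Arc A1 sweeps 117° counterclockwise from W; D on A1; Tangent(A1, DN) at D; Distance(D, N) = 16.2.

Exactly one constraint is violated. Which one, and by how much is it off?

Distance(D, N) = 16.2 — off by 8.50.

G = (0.00, 0.00) ✓; G.y = 0.00, W.y = 0.00 ✓; |GW| = 34.60 ✓; ∠(UW, WG) = 90.00° ✓; |UW| = 11.80 ✓; bearing(U→D) − bearing(U→W) = 117.0° ✓; |UD| = 11.80 ✓; ∠(UD, DN) = 90.00° ✓; |DN| = 7.700 ✗.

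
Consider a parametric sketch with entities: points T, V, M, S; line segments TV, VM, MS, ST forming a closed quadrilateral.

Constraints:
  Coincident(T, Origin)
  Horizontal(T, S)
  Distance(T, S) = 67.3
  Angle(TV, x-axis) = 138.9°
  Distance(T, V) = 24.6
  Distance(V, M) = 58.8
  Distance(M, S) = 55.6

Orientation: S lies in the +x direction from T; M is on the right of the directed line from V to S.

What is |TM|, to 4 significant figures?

34.66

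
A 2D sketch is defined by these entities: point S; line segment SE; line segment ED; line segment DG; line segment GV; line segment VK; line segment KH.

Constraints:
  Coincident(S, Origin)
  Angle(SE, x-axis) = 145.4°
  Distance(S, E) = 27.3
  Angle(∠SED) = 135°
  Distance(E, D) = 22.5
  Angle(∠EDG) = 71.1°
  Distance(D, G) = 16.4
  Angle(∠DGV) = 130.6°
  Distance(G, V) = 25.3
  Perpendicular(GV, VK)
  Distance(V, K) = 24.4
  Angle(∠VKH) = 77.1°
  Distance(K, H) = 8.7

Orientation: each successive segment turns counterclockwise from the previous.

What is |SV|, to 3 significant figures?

14.1

S is at the origin; SE runs at 145.4° with length 27.3, so E = (-22.5, 15.5). ∠SED = 135.0° gives ED at -170° from the x-axis; with |ED| = 22.5, D = (-44.6, 11.4). ∠EDG = 71.1° gives DG at -60.7° from the x-axis; with |DG| = 16.4, G = (-36.6, -2.86). ∠DGV = 130.6° gives GV at -11.3° from the x-axis; with |GV| = 25.3, V = (-11.8, -7.82). Then |SV| = |V − S| = 14.1.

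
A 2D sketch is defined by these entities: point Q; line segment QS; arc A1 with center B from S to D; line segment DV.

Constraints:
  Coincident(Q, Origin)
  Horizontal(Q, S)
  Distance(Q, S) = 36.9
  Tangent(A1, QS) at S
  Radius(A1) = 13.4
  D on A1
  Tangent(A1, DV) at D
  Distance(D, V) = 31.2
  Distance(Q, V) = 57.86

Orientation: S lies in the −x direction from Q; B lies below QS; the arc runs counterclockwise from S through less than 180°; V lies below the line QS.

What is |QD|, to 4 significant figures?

52.53

Checks: |QS| = 36.90 ✓; |BD| = 13.40 ✓; ∠(BD, DV) = 90.00° ✓; |DV| = 31.20 ✓; |QV| = 57.86 ✓.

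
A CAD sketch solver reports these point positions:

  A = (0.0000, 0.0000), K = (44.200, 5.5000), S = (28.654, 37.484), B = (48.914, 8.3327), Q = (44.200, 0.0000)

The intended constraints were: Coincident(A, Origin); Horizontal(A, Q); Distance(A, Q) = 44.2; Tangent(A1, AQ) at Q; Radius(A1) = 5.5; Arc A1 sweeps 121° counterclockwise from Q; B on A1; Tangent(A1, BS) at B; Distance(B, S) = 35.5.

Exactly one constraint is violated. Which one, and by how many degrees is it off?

Tangent(A1, BS) at B — off by 3.80°.

A = (0.00, 0.00) ✓; A.y = 0.00, Q.y = 0.00 ✓; |AQ| = 44.20 ✓; ∠(KQ, QA) = 90.00° ✓; |KQ| = 5.500 ✓; bearing(K→B) − bearing(K→Q) = 121.0° ✓; |KB| = 5.500 ✓; ∠(KB, BS) = 86.20° ✗; |BS| = 35.50 ✓.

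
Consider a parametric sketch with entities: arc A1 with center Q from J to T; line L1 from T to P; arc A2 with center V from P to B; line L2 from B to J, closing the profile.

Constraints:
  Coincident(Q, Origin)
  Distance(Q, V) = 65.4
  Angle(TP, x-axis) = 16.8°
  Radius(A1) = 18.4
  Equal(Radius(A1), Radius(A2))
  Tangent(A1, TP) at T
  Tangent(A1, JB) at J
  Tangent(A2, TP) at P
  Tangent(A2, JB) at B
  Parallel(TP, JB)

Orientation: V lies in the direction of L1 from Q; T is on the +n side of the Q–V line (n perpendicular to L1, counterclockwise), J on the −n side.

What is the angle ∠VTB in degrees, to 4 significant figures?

13.65°

Tangency of A1 to both parallel lines with radius 18.4 puts T and J at Q ± 18.4·n: T = (-5.318, 17.61), J = (5.318, -17.61). Equal radii place P and B the same way about V: P = V + 18.4·n = (57.29, 36.52), B = V − 18.4·n = (67.93, 1.288). Then cos ∠VTB = TV·TB / (|TV||TB|), giving 13.65°.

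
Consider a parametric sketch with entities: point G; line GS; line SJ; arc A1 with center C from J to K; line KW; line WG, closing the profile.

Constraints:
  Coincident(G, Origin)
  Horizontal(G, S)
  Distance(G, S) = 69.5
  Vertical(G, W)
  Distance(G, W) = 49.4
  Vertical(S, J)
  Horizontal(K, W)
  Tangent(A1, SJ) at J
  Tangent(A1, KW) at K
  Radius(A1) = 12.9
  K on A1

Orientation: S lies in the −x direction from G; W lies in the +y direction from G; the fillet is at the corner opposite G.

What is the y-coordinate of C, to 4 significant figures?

36.50

G and W share the same x with |GW| = 49.4 and W on the +y side, so W = (0.000, 49.40). The virtual corner opposite G is at (-69.50, 49.40). A1 meets SJ tangentially, so CJ is at right angles to SJ and A1 meets KW tangentially, so CK is at right angles to KW, with radius 12.9, so the center C sits 12.9 in from both sides at C = (-56.60, 36.50). So C.y = 36.50.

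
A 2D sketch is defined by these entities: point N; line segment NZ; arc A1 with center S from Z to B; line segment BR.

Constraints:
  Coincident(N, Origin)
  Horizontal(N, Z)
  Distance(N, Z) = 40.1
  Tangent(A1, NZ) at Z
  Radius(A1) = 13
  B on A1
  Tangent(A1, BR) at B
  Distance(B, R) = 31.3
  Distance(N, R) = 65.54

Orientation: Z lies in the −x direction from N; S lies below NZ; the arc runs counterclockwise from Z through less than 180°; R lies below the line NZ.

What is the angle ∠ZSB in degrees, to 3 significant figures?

102°

Checks: |SZ| = 13.00 ✓; |SB| = 13.00 ✓; ∠(SB, BR) = 90.00° ✓; |BR| = 31.30 ✓; |NR| = 65.54 ✓.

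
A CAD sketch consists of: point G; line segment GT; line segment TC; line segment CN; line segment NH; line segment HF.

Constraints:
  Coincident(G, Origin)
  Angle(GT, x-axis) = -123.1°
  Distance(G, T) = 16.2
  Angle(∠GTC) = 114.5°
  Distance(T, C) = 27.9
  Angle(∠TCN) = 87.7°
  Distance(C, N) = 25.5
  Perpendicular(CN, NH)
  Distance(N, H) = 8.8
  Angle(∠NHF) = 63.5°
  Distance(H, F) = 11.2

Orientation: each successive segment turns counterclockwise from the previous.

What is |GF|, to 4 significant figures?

30.20

CN ⟂ NH, so NH runs at 124.7°; with |NH| = 8.8, H = (22.06, -15.38). ∠NHF = 63.5° gives HF at -118.8° from the x-axis; with |HF| = 11.2, F = (16.66, -25.19). Then |GF| = |F − G| = 30.20.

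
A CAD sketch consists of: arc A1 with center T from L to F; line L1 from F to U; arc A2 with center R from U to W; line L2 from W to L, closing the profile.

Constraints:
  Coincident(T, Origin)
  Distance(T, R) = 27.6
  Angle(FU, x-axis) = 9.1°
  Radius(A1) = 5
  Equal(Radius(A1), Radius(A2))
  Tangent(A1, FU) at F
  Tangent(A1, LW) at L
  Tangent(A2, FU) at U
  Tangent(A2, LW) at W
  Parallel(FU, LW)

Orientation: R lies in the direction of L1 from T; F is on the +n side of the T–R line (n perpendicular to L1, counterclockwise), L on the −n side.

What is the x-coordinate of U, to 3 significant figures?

26.5

The slot axis is L1's direction at 9.1°, so u = (cos 9.1°, sin 9.1°) = (0.987, 0.158) and n = (−sin 9.1°, cos 9.1°) = (-0.158, 0.987). T is at the origin and R lies 27.6 along u from T, so R = 27.6·u = (27.3, 4.37). Tangency of A1 to both parallel lines with radius 5.0 puts F and L at T ± 5.0·n: F = (-0.791, 4.94), L = (0.791, -4.94). Equal radii place U and W the same way about R: U = R + 5.0·n = (26.5, 9.30), W = R − 5.0·n = (28.0, -0.572). So U.x = 26.5.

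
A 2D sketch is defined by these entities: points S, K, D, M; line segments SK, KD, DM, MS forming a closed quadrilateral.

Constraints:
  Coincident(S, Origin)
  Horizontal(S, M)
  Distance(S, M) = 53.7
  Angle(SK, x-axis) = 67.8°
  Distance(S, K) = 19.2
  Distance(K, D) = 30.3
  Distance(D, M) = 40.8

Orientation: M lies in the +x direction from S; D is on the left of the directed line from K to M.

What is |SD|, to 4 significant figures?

47.48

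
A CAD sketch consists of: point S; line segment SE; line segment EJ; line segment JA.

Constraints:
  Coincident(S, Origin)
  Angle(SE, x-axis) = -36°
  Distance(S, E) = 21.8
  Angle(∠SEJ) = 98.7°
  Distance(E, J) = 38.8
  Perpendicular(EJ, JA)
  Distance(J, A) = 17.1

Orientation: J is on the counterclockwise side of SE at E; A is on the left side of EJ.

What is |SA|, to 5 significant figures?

42.332

S is at the origin; SE runs at -36.0° with length 21.8, so E = 21.8·(cos -36.0°, sin -36.0°) = (17.637, -12.814). ∠SEJ = 98.7°, so EJ runs at -36.0° + (180° − 98.7°) = 45.300° from the x-axis; with |EJ| = 38.8, J = E + 38.8·(cos 45.300°, sin 45.300°) = (44.928, 14.765). The perpendicularity gives JA at right angles to EJ; with |JA| = 17.1 on the left of EJ, A = J + 17.1·(-0.71080, 0.70339) = (32.774, 26.793). Then |SA| = |A − S| = 42.332.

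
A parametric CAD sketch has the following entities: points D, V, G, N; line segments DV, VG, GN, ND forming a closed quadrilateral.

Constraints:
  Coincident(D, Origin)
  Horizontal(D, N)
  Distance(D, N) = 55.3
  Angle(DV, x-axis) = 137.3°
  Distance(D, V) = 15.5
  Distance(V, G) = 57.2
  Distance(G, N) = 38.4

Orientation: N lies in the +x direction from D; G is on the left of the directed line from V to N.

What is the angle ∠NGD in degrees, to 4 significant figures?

71.91°

D is at the origin; D and N share the same y with |DN| = 55.3 and N in +x, so N = (55.3, 0). DV runs at 137.3° with |DV| = 15.5, so V = (-11.39, 10.51). G is determined by |VG| = 57.2 and |GN| = 38.4 together: it lies at the intersection of circle(V, 57.2) and circle(N, 38.4). With |VN| = 67.51, the foot of the radical line on VN is 47.07 from V and the perpendicular offset is √(57.2² − 47.07²) = 32.50. Taking the left-of-VN solution: G = (40.16, 35.29).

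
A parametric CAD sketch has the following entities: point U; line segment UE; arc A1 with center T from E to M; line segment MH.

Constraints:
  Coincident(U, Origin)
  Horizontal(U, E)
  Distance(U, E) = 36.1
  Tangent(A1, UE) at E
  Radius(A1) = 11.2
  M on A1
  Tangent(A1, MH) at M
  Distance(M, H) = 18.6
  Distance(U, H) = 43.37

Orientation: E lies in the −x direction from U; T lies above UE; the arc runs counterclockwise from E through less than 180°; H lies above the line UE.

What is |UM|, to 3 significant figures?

28.7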